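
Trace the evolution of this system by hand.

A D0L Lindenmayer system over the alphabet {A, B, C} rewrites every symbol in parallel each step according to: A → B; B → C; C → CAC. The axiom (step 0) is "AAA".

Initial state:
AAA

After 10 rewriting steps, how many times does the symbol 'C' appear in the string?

1416

k=0  AAA
k=1  BBB
k=2  CCC
k=3  CACCACCAC
k=4  CACBCACCACBCACCACBCAC
k=5  CACBCACCCACBCACCACBCACCCACBCACCACBCACCCACBCAC
k=6  CACBCACCCACBCACCACCACBCACCCACBCACCACBCACCCACBCACCACCACBCACCCACBCACCACBCACCCACBCACCACCACBCACCCACBCAC
k=7  CACBCACCCACBCACCACCACBCACCCACBCACCACBCACCACBCACCCACBCACCAC…CACCACBCACCCACBCACCACBCACCACBCACCCACBCACCACCACBCACCCACBCAC  (len 219)
k=8  CACBCACCCACBCACCACCACBCACCCACBCACCACBCACCACBCACCCACBCACCAC…CACCACBCACCCACBCACCACBCACCACBCACCCACBCACCACCACBCACCCACBCAC  (len 483)
k=9  CACBCACCCACBCACCACCACBCACCCACBCACCACBCACCACBCACCCACBCACCAC…CACCACBCACCCACBCACCACBCACCACBCACCCACBCACCACCACBCACCCACBCAC  (len 1065)
k=10  CACBCACCCACBCACCACCACBCACCCACBCACCACBCACCACBCACCCACBCACCAC…CACCACBCACCCACBCACCACBCACCACBCACCCACBCACCACCACBCACCCACBCAC  (len 2349)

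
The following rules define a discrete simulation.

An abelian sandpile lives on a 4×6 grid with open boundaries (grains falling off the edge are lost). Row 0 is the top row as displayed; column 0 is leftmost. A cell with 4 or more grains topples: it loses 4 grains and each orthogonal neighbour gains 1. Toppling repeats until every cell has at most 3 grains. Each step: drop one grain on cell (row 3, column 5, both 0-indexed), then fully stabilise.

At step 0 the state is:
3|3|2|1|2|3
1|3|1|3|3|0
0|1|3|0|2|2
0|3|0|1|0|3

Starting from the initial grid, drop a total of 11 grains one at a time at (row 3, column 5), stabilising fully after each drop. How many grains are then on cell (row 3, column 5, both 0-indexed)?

3

step 0: 3|3|2|1|2|3
1|3|1|3|3|0
0|1|3|0|2|2
0|3|0|1|0|3
step 1: 3|3|2|1|2|3
1|3|1|3|3|0
0|1|3|0|2|3
0|3|0|1|1|0
step 2: 3|3|2|1|2|3
1|3|1|3|3|0
0|1|3|0|2|3
0|3|0|1|1|1
step 3: 3|3|2|1|2|3
1|3|1|3|3|0
0|1|3|0|2|3
0|3|0|1|1|2
step 4: 3|3|2|1|2|3
1|3|1|3|3|0
0|1|3|0|2|3
0|3|0|1|1|3
step 5: 3|3|2|1|2|3
1|3|1|3|3|1
0|1|3|0|3|0
0|3|0|1|2|1
step 6: 3|3|2|1|2|3
1|3|1|3|3|1
0|1|3|0|3|0
0|3|0|1|2|2
step 7: 3|3|2|1|2|3
1|3|1|3|3|1
0|1|3|0|3|0
0|3|0|1|2|3
step 8: 3|3|2|1|2|3
1|3|1|3|3|1
0|1|3|0|3|1
0|3|0|1|3|0
step 9: 3|3|2|1|2|3
1|3|1|3|3|1
0|1|3|0|3|1
0|3|0|1|3|1
step 10: 3|3|2|1|2|3
1|3|1|3|3|1
0|1|3|0|3|1
0|3|0|1|3|2
step 11: 3|3|2|1|2|3
1|3|1|3|3|1
0|1|3|0|3|1
0|3|0|1|3|3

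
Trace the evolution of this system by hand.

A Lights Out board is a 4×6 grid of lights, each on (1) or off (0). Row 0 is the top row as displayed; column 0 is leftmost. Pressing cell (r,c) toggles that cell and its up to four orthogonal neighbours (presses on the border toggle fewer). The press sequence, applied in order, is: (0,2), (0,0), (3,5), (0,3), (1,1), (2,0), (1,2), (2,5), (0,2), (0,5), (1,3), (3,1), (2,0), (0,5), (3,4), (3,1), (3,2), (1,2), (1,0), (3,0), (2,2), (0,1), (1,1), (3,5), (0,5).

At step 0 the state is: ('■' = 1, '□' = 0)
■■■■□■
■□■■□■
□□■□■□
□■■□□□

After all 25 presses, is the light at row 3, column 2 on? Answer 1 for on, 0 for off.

step 0: ■■■■□■
■□■■□■
□□■□■□
□■■□□□
step 1: ■□□□□■
■□□■□■
□□■□■□
□■■□□□
step 2: □■□□□■
□□□■□■
□□■□■□
□■■□□□
step 3: □■□□□■
□□□■□■
□□■□■■
□■■□■■
step 4: □■■■■■
□□□□□■
□□■□■■
□■■□■■
step 5: □□■■■■
■■■□□■
□■■□■■
□■■□■■
step 6: □□■■■■
□■■□□■
■□■□■■
■■■□■■
step 7: □□□■■■
□□□■□■
■□□□■■
■■■□■■
step 8: □□□■■■
□□□■□□
■□□□□□
■■■□■□
step 9: □■■□■■
□□■■□□
■□□□□□
■■■□■□
step 10: □■■□□□
□□■■□■
■□□□□□
■■■□■□
step 11: □■■■□□
□□□□■■
■□□■□□
■■■□■□
step 12: □■■■□□
□□□□■■
■■□■□□
□□□□■□
step 13: □■■■□□
■□□□■■
□□□■□□
■□□□■□
step 14: □■■■■■
■□□□■□
□□□■□□
■□□□■□
step 15: □■■■■■
■□□□■□
□□□■■□
■□□■□■
step 16: □■■■■■
■□□□■□
□■□■■□
□■■■□■
step 17: □■■■■■
■□□□■□
□■■■■□
□□□□□■
step 18: □■□■■■
■■■■■□
□■□■■□
□□□□□■
step 19: ■■□■■■
□□■■■□
■■□■■□
□□□□□■
step 20: ■■□■■■
□□■■■□
□■□■■□
■■□□□■
step 21: ■■□■■■
□□□■■□
□□■□■□
■■■□□■
step 22: □□■■■■
□■□■■□
□□■□■□
■■■□□■
step 23: □■■■■■
■□■■■□
□■■□■□
■■■□□■
step 24: □■■■■■
■□■■■□
□■■□■■
■■■□■□
step 25: □■■■□□
■□■■■■
□■■□■■
■■■□■□

1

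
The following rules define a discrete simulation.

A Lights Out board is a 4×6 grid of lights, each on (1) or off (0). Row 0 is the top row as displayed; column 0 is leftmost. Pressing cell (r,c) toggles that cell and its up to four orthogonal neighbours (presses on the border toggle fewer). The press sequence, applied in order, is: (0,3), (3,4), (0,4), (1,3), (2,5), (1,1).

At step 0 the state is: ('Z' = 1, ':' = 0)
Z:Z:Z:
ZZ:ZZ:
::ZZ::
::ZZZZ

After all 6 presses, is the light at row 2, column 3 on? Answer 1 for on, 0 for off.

0

0) Z:Z:Z:
ZZ:ZZ:
::ZZ::
::ZZZZ
1) Z::Z::
ZZ::Z:
::ZZ::
::ZZZZ
2) Z::Z::
ZZ::Z:
::ZZZ:
::Z:::
3) Z:::ZZ
ZZ::::
::ZZZ:
::Z:::
4) Z::ZZZ
ZZZZZ:
::Z:Z:
::Z:::
5) Z::ZZZ
ZZZZZZ
::Z::Z
::Z::Z
6) ZZ:ZZZ
:::ZZZ
:ZZ::Z
::Z::Z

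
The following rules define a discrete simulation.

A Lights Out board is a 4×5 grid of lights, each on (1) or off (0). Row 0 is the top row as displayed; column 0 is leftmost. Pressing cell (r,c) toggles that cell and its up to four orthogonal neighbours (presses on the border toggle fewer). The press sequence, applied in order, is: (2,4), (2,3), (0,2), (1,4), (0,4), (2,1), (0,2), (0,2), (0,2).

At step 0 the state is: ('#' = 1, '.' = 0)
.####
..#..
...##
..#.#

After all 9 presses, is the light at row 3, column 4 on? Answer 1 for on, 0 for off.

[0] .####
..#..
...##
..#.#
[1] .####
..#.#
.....
..#..
[2] .####
..###
..###
..##.
[3] ....#
...##
..###
..##.
[4] .....
.....
..##.
..##.
[5] ...##
....#
..##.
..##.
[6] ...##
.#..#
##.#.
.###.
[7] .##.#
.##.#
##.#.
.###.
[8] ...##
.#..#
##.#.
.###.
[9] .##.#
.##.#
##.#.
.###.

0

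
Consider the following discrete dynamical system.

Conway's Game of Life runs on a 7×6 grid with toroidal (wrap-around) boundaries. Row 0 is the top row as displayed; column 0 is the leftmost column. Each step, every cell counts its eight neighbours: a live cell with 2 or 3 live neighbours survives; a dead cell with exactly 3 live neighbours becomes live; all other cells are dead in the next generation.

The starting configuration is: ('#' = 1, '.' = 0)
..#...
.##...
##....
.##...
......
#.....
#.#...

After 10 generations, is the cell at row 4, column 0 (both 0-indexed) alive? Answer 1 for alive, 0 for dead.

0

gen 0: ..#...
.##...
##....
.##...
......
#.....
#.#...
gen 1: ..##..
#.#...
#.....
###...
.#....
.#....
......
gen 2: .###..
..##..
#.#..#
#.#...
......
......
..#...
gen 3: .#....
#...#.
#.#..#
#....#
......
......
.###..
gen 4: ##.#..
#.....
....#.
##...#
......
..#...
.##...
gen 5: #.....
##...#
.#....
#....#
##....
.##...
#..#..
gen 6: ......
.#...#
.#....
.....#
..#..#
..#...
#.#...
gen 7: ##....
#.....
......
#.....
......
..##..
.#....
gen 8: ##....
##....
......
......
......
..#...
##....
gen 9: ..#..#
##....
......
......
......
.#....
#.#...
gen 10: ..#..#
##....
......
......
......
.#....
#.#...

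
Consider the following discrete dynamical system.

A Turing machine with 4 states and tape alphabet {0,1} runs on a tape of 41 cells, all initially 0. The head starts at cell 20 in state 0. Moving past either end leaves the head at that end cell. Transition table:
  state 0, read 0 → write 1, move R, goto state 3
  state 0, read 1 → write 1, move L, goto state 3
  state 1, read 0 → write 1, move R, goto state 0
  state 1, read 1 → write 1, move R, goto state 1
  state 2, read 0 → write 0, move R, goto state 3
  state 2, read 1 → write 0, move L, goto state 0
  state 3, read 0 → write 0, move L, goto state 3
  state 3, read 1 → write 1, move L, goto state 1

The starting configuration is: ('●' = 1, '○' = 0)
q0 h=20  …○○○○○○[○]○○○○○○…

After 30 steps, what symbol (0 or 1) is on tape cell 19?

k=0  q0 h=20  …○○○○○○[○]○○○○○○…
k=1  q3 h=21  …○○○○○●[○]○○○○○○…
k=2  q3 h=20  …○○○○○○[●]○○○○○○…
k=3  q1 h=19  …○○○○○○[○]●○○○○○…
k=4  q0 h=20  …○○○○○●[●]○○○○○○…
k=5  q3 h=19  …○○○○○○[●]●○○○○○…
k=6  q1 h=18  …○○○○○○[○]●●○○○○…
k=7  q0 h=19  …○○○○○●[●]●○○○○○…
k=8  q3 h=18  …○○○○○○[●]●●○○○○…
k=9  q1 h=17  …○○○○○○[○]●●●○○○…
k=10  q0 h=18  …○○○○○●[●]●●○○○○…
k=11  q3 h=17  …○○○○○○[●]●●●○○○…
k=12  q1 h=16  …○○○○○○[○]●●●●○○…
k=13  q0 h=17  …○○○○○●[●]●●●○○○…
k=14  q3 h=16  …○○○○○○[●]●●●●○○…
k=15  q1 h=15  …○○○○○○[○]●●●●●○…
k=16  q0 h=16  …○○○○○●[●]●●●●○○…
k=17  q3 h=15  …○○○○○○[●]●●●●●○…
k=18  q1 h=14  …○○○○○○[○]●●●●●●…
k=19  q0 h=15  …○○○○○●[●]●●●●●○…
k=20  q3 h=14  …○○○○○○[●]●●●●●●…
k=21  q1 h=13  …○○○○○○[○]●●●●●●…
k=22  q0 h=14  …○○○○○●[●]●●●●●●…
k=23  q3 h=13  …○○○○○○[●]●●●●●●…
k=24  q1 h=12  …○○○○○○[○]●●●●●●…
k=25  q0 h=13  …○○○○○●[●]●●●●●●…
k=26  q3 h=12  …○○○○○○[●]●●●●●●…
k=27  q1 h=11  …○○○○○○[○]●●●●●●…
k=28  q0 h=12  …○○○○○●[●]●●●●●●…
k=29  q3 h=11  …○○○○○○[●]●●●●●●…
k=30  q1 h=10  …○○○○○○[○]●●●●●●…

1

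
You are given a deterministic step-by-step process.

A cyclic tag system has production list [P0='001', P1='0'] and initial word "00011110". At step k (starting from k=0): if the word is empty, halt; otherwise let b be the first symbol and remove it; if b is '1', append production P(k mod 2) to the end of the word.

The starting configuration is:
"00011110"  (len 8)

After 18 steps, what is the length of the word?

t=0: "00011110"  (len 8)
t=1: "0011110"  (len 7)
t=2: "011110"  (len 6)
t=3: "11110"  (len 5)
t=4: "11100"  (len 5)
t=5: "1100001"  (len 7)
t=6: "1000010"  (len 7)
t=7: "000010001"  (len 9)
t=8: "00010001"  (len 8)
t=9: "0010001"  (len 7)
t=10: "010001"  (len 6)
t=11: "10001"  (len 5)
t=12: "00010"  (len 5)
t=13: "0010"  (len 4)
t=14: "010"  (len 3)
t=15: "10"  (len 2)
t=16: "00"  (len 2)
t=17: "0"  (len 1)
t=18: (halted — word empty)

0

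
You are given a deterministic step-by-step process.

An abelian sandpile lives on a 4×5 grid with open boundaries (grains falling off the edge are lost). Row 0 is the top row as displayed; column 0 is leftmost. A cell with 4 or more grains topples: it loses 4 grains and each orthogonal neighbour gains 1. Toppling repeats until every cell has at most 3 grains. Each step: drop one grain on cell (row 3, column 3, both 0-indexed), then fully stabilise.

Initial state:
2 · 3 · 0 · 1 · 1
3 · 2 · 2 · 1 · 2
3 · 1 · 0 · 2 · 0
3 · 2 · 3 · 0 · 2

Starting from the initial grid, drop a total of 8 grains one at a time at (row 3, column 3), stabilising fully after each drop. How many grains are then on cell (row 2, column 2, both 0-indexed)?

2

[0] 2 · 3 · 0 · 1 · 1
3 · 2 · 2 · 1 · 2
3 · 1 · 0 · 2 · 0
3 · 2 · 3 · 0 · 2
[1] 2 · 3 · 0 · 1 · 1
3 · 2 · 2 · 1 · 2
3 · 1 · 0 · 2 · 0
3 · 2 · 3 · 1 · 2
[2] 2 · 3 · 0 · 1 · 1
3 · 2 · 2 · 1 · 2
3 · 1 · 0 · 2 · 0
3 · 2 · 3 · 2 · 2
[3] 2 · 3 · 0 · 1 · 1
3 · 2 · 2 · 1 · 2
3 · 1 · 0 · 2 · 0
3 · 2 · 3 · 3 · 2
[4] 2 · 3 · 0 · 1 · 1
3 · 2 · 2 · 1 · 2
3 · 1 · 1 · 3 · 0
3 · 3 · 0 · 1 · 3
[5] 2 · 3 · 0 · 1 · 1
3 · 2 · 2 · 1 · 2
3 · 1 · 1 · 3 · 0
3 · 3 · 0 · 2 · 3
[6] 2 · 3 · 0 · 1 · 1
3 · 2 · 2 · 1 · 2
3 · 1 · 1 · 3 · 0
3 · 3 · 0 · 3 · 3
[7] 2 · 3 · 0 · 1 · 1
3 · 2 · 2 · 2 · 2
3 · 1 · 2 · 0 · 2
3 · 3 · 1 · 2 · 0
[8] 2 · 3 · 0 · 1 · 1
3 · 2 · 2 · 2 · 2
3 · 1 · 2 · 0 · 2
3 · 3 · 1 · 3 · 0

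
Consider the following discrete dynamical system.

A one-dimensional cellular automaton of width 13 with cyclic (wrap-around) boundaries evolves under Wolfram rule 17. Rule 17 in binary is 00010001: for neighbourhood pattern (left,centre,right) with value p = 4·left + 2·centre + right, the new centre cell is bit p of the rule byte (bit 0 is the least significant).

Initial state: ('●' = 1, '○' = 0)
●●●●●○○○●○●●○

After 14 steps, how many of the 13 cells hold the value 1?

k=0  ●●●●●○○○●○●●○
k=1  ○○○○○●●○○○○○○
k=2  ●●●●○○○●●●●●●
k=3  ○○○○●●○○○○○○○
k=4  ●●●○○○●●●●●●●
k=5  ○○○●●○○○○○○○○
k=6  ●●○○○●●●●●●●●
k=7  ○○●●○○○○○○○○○
k=8  ●○○○●●●●●●●●●
k=9  ○●●○○○○○○○○○○
k=10  ○○○●●●●●●●●●●
k=11  ●●○○○○○○○○○○○
k=12  ○○●●●●●●●●●●○
k=13  ●○○○○○○○○○○○●
k=14  ○●●●●●●●●●●○○

10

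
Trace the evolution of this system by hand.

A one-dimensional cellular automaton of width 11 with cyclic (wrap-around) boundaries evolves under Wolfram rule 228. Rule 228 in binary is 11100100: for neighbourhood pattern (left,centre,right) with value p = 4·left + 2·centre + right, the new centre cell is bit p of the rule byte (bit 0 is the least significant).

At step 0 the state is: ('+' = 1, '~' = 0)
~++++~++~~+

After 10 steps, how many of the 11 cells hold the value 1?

step 0: ~++++~++~~+
step 1: +~++++~+~~+
step 2: ++~+++++~~~
step 3: ~++~++++~~~
step 4: ~~++~+++~~~
step 5: ~~~++~++~~~
step 6: ~~~~++~+~~~
step 7: ~~~~~+++~~~
step 8: ~~~~~~++~~~
step 9: ~~~~~~~+~~~
step 10: ~~~~~~~+~~~

1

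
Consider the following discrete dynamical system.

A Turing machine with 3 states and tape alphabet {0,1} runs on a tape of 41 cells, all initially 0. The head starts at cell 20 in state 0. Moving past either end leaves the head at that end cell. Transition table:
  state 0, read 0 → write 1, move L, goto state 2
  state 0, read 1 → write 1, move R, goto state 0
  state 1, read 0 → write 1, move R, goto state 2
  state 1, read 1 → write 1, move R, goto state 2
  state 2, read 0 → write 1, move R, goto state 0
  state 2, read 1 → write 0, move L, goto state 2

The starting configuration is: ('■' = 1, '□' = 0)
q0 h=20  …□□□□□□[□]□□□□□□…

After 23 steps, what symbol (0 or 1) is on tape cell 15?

1

k=0  q0 h=20  …□□□□□□[□]□□□□□□…
k=1  q2 h=19  …□□□□□□[□]■□□□□□…
k=2  q0 h=20  …□□□□□■[■]□□□□□□…
k=3  q0 h=21  …□□□□■■[□]□□□□□□…
k=4  q2 h=20  …□□□□□■[■]■□□□□□…
k=5  q2 h=19  …□□□□□□[■]□■□□□□…
k=6  q2 h=18  …□□□□□□[□]□□■□□□…
k=7  q0 h=19  …□□□□□■[□]□■□□□□…
k=8  q2 h=18  …□□□□□□[■]■□■□□□…
k=9  q2 h=17  …□□□□□□[□]□■□■□□…
k=10  q0 h=18  …□□□□□■[□]■□■□□□…
k=11  q2 h=17  …□□□□□□[■]■■□■□□…
k=12  q2 h=16  …□□□□□□[□]□■■□■□…
k=13  q0 h=17  …□□□□□■[□]■■□■□□…
k=14  q2 h=16  …□□□□□□[■]■■■□■□…
k=15  q2 h=15  …□□□□□□[□]□■■■□■…
k=16  q0 h=16  …□□□□□■[□]■■■□■□…
k=17  q2 h=15  …□□□□□□[■]■■■■□■…
k=18  q2 h=14  …□□□□□□[□]□■■■■□…
k=19  q0 h=15  …□□□□□■[□]■■■■□■…
k=20  q2 h=14  …□□□□□□[■]■■■■■□…
k=21  q2 h=13  …□□□□□□[□]□■■■■■…
k=22  q0 h=14  …□□□□□■[□]■■■■■□…
k=23  q2 h=13  …□□□□□□[■]■■■■■■…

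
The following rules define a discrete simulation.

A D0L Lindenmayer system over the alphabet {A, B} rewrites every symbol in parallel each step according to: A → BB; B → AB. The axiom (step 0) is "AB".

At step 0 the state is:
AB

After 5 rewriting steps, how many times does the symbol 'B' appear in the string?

43

[0] AB
[1] BBAB
[2] ABABBBAB
[3] BBABBBABABABBBAB
[4] ABABBBABABABBBABBBABBBABABABBBAB
[5] BBABBBABABABBBABBBABBBABABABBBABABABBBABABABBBABBBABBBABABABBBAB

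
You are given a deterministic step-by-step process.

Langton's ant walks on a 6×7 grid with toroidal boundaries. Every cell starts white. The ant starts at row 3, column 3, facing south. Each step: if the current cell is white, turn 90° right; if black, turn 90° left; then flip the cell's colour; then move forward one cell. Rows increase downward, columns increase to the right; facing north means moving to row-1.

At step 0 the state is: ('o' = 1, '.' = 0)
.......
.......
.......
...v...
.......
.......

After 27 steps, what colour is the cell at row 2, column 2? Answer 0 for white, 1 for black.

1

[0] .......
.......
.......
...v...
.......
.......
[1] .......
.......
.......
..<o...
.......
.......
[2] .......
.......
..^....
..oo...
.......
.......
[3] .......
.......
..o>...
..oo...
.......
.......
[4] .......
.......
..oo...
..ov...
.......
.......
[5] .......
.......
..oo...
..o.>..
.......
.......
[6] .......
.......
..oo...
..o.o..
....v..
.......
[7] .......
.......
..oo...
..o.o..
...<o..
.......
[8] .......
.......
..oo...
..o^o..
...oo..
.......
[9] .......
.......
..oo...
..oo>..
...oo..
.......
[10] .......
.......
..oo^..
..oo...
...oo..
.......
[11] .......
.......
..ooo>.
..oo...
...oo..
.......
[12] .......
.......
..oooo.
..oo.v.
...oo..
.......
[13] .......
.......
..oooo.
..oo<o.
...oo..
.......
[14] .......
.......
..oo^o.
..oooo.
...oo..
.......
[15] .......
.......
..o<.o.
..oooo.
...oo..
.......
[16] .......
.......
..o..o.
..ovoo.
...oo..
.......
[17] .......
.......
..o..o.
..o.>o.
...oo..
.......
[18] .......
.......
..o.^o.
..o..o.
...oo..
.......
[19] .......
.......
..o.o>.
..o..o.
...oo..
.......
[20] .......
.....^.
..o.o..
..o..o.
...oo..
.......
[21] .......
.....o>
..o.o..
..o..o.
...oo..
.......
[22] .......
.....oo
..o.o.v
..o..o.
...oo..
.......
[23] .......
.....oo
..o.o<o
..o..o.
...oo..
.......
[24] .......
.....^o
..o.ooo
..o..o.
...oo..
.......
[25] .......
....<.o
..o.ooo
..o..o.
...oo..
.......
[26] ....^..
....o.o
..o.ooo
..o..o.
...oo..
.......
[27] ....o>.
....o.o
..o.ooo
..o..o.
...oo..
.......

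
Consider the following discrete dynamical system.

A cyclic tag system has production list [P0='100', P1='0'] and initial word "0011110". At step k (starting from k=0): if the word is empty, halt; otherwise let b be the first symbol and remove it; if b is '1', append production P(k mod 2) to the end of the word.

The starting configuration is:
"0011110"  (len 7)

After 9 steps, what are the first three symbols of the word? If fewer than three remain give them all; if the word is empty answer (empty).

001

[0] "0011110"  (len 7)
[1] "011110"  (len 6)
[2] "11110"  (len 5)
[3] "1110100"  (len 7)
[4] "1101000"  (len 7)
[5] "101000100"  (len 9)
[6] "010001000"  (len 9)
[7] "10001000"  (len 8)
[8] "00010000"  (len 8)
[9] "0010000"  (len 7)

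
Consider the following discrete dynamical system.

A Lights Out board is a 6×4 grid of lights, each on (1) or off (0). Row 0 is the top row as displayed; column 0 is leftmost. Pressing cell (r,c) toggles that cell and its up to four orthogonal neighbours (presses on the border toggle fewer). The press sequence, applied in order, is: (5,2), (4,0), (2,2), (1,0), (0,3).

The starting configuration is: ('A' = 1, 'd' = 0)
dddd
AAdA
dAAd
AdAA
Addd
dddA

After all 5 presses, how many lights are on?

12

t=0: dddd
AAdA
dAAd
AdAA
Addd
dddA
t=1: dddd
AAdA
dAAd
AdAA
AdAd
dAAd
t=2: dddd
AAdA
dAAd
ddAA
dAAd
AAAd
t=3: dddd
AAAA
dddA
dddA
dAAd
AAAd
t=4: Addd
ddAA
AddA
dddA
dAAd
AAAd
t=5: AdAA
ddAd
AddA
dddA
dAAd
AAAd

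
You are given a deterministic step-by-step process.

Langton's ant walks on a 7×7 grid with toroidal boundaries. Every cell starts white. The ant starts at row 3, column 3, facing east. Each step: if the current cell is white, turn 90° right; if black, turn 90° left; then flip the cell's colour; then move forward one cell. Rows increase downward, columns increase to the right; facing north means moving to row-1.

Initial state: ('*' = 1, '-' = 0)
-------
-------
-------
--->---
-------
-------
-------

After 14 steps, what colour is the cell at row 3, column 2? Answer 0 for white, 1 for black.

1

k=0  -------
-------
-------
--->---
-------
-------
-------
k=1  -------
-------
-------
---*---
---v---
-------
-------
k=2  -------
-------
-------
---*---
--<*---
-------
-------
k=3  -------
-------
-------
--^*---
--**---
-------
-------
k=4  -------
-------
-------
--*>---
--**---
-------
-------
k=5  -------
-------
---^---
--*----
--**---
-------
-------
k=6  -------
-------
---*>--
--*----
--**---
-------
-------
k=7  -------
-------
---**--
--*-v--
--**---
-------
-------
k=8  -------
-------
---**--
--*<*--
--**---
-------
-------
k=9  -------
-------
---^*--
--***--
--**---
-------
-------
k=10  -------
-------
--<-*--
--***--
--**---
-------
-------
k=11  -------
--^----
--*-*--
--***--
--**---
-------
-------
k=12  -------
--*>---
--*-*--
--***--
--**---
-------
-------
k=13  -------
--**---
--*v*--
--***--
--**---
-------
-------
k=14  -------
--**---
--<**--
--***--
--**---
-------
-------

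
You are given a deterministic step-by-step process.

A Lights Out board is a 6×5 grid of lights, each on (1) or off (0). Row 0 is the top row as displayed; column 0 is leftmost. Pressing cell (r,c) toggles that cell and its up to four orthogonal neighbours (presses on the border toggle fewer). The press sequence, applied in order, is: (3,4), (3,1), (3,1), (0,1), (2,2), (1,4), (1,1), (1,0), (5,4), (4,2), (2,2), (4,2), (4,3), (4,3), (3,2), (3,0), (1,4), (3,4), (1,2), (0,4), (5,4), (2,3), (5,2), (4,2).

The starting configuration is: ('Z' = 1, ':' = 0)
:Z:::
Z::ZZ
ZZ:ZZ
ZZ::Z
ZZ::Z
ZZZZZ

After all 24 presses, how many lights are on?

k=0  :Z:::
Z::ZZ
ZZ:ZZ
ZZ::Z
ZZ::Z
ZZZZZ
k=1  :Z:::
Z::ZZ
ZZ:Z:
ZZ:Z:
ZZ:::
ZZZZZ
k=2  :Z:::
Z::ZZ
Z::Z:
::ZZ:
Z::::
ZZZZZ
k=3  :Z:::
Z::ZZ
ZZ:Z:
ZZ:Z:
ZZ:::
ZZZZZ
k=4  Z:Z::
ZZ:ZZ
ZZ:Z:
ZZ:Z:
ZZ:::
ZZZZZ
k=5  Z:Z::
ZZZZZ
Z:Z::
ZZZZ:
ZZ:::
ZZZZZ
k=6  Z:Z:Z
ZZZ::
Z:Z:Z
ZZZZ:
ZZ:::
ZZZZZ
k=7  ZZZ:Z
:::::
ZZZ:Z
ZZZZ:
ZZ:::
ZZZZZ
k=8  :ZZ:Z
ZZ:::
:ZZ:Z
ZZZZ:
ZZ:::
ZZZZZ
k=9  :ZZ:Z
ZZ:::
:ZZ:Z
ZZZZ:
ZZ::Z
ZZZ::
k=10  :ZZ:Z
ZZ:::
:ZZ:Z
ZZ:Z:
Z:ZZZ
ZZ:::
k=11  :ZZ:Z
ZZZ::
:::ZZ
ZZZZ:
Z:ZZZ
ZZ:::
k=12  :ZZ:Z
ZZZ::
:::ZZ
ZZ:Z:
ZZ::Z
ZZZ::
k=13  :ZZ:Z
ZZZ::
:::ZZ
ZZ:::
ZZZZ:
ZZZZ:
k=14  :ZZ:Z
ZZZ::
:::ZZ
ZZ:Z:
ZZ::Z
ZZZ::
k=15  :ZZ:Z
ZZZ::
::ZZZ
Z:Z::
ZZZ:Z
ZZZ::
k=16  :ZZ:Z
ZZZ::
Z:ZZZ
:ZZ::
:ZZ:Z
ZZZ::
k=17  :ZZ::
ZZZZZ
Z:ZZ:
:ZZ::
:ZZ:Z
ZZZ::
k=18  :ZZ::
ZZZZZ
Z:ZZZ
:ZZZZ
:ZZ::
ZZZ::
k=19  :Z:::
Z:::Z
Z::ZZ
:ZZZZ
:ZZ::
ZZZ::
k=20  :Z:ZZ
Z::::
Z::ZZ
:ZZZZ
:ZZ::
ZZZ::
k=21  :Z:ZZ
Z::::
Z::ZZ
:ZZZZ
:ZZ:Z
ZZZZZ
k=22  :Z:ZZ
Z::Z:
Z:Z::
:ZZ:Z
:ZZ:Z
ZZZZZ
k=23  :Z:ZZ
Z::Z:
Z:Z::
:ZZ:Z
:Z::Z
Z:::Z
k=24  :Z:ZZ
Z::Z:
Z:Z::
:Z::Z
::ZZZ
Z:Z:Z

15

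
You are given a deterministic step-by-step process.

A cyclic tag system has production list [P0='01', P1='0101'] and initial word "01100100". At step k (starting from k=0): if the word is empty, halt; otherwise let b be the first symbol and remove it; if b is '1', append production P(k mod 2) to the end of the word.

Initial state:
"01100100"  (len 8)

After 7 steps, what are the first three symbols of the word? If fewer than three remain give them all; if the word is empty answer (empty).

001

step 0: "01100100"  (len 8)
step 1: "1100100"  (len 7)
step 2: "1001000101"  (len 10)
step 3: "00100010101"  (len 11)
step 4: "0100010101"  (len 10)
step 5: "100010101"  (len 9)
step 6: "000101010101"  (len 12)
step 7: "00101010101"  (len 11)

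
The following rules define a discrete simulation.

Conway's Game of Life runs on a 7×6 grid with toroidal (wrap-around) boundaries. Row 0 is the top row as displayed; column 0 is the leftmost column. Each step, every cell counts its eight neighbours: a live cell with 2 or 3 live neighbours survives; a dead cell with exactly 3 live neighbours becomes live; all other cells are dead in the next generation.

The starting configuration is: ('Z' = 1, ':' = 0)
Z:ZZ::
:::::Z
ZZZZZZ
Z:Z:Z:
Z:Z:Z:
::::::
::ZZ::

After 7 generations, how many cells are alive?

t=0: Z:ZZ::
:::::Z
ZZZZZZ
Z:Z:Z:
Z:Z:Z:
::::::
::ZZ::
t=1: :ZZZZ:
::::::
::Z:::
::::::
::::::
:ZZ:::
:ZZZ::
t=2: :Z::Z:
:Z::::
::::::
::::::
::::::
:Z:Z::
Z:::Z:
t=3: ZZ:::Z
::::::
::::::
::::::
::::::
::::::
ZZZZZZ
t=4: :::Z::
Z:::::
::::::
::::::
::::::
ZZZZZZ
::ZZZ:
t=5: ::ZZZ:
::::::
::::::
::::::
ZZZZZZ
ZZ:::Z
Z:::::
t=6: :::Z::
:::Z::
::::::
ZZZZZZ
::ZZZ:
:::Z::
Z:ZZZ:
t=7: ::::::
::::::
ZZ:::Z
ZZ:::Z
Z:::::
:Z:::Z
::Z:Z:

11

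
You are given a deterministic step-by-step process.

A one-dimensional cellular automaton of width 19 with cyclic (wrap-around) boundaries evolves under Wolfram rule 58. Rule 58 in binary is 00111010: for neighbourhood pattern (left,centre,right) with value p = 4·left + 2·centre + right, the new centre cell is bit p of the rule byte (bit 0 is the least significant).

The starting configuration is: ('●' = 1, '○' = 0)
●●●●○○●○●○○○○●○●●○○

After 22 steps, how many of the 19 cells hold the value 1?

0) ●●●●○○●○●○○○○●○●●○○
1) ●○○○●●○●○●○○●○●●○●●
2) ○●○●●○●○●○●●○●●○●●○
3) ●○●●○●○●○●●○●●○●●○●
4) ○●●○●○●○●●○●●○●●○●●
5) ●●○●○●○●●○●●○●●○●●○
6) ●○●○●○●●○●●○●●○●●○●
7) ○●○●○●●○●●○●●○●●○●●
8) ●○●○●●○●●○●●○●●○●●○
9) ○●○●●○●●○●●○●●○●●○●
10) ●○●●○●●○●●○●●○●●○●○
11) ○●●○●●○●●○●●○●●○●○●
12) ●●○●●○●●○●●○●●○●○●○
13) ●○●●○●●○●●○●●○●○●○●
14) ○●●○●●○●●○●●○●○●○●●
15) ●●○●●○●●○●●○●○●○●●○
16) ●○●●○●●○●●○●○●○●●○●
17) ○●●○●●○●●○●○●○●●○●●
18) ●●○●●○●●○●○●○●●○●●○
19) ●○●●○●●○●○●○●●○●●○●
20) ○●●○●●○●○●○●●○●●○●●
21) ●●○●●○●○●○●●○●●○●●○
22) ●○●●○●○●○●●○●●○●●○●

12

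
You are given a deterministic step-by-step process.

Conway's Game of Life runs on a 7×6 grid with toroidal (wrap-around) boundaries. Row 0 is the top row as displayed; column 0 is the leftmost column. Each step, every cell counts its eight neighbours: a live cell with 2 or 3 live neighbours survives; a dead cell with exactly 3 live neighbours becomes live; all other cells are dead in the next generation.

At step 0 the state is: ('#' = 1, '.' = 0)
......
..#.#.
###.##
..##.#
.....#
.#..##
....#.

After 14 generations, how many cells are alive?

t=0: ......
..#.#.
###.##
..##.#
.....#
.#..##
....#.
t=1: ...#..
#.#.#.
#.....
..##..
..##.#
#...##
....##
t=2: ...#..
.#.#.#
..#..#
.####.
###..#
#.....
#..#..
t=3: #..#..
#..#..
.....#
....#.
....##
..#...
......
t=4: ......
#...##
....##
....#.
...###
......
......
t=5: .....#
#...#.
#..#..
......
...###
....#.
......
t=6: .....#
#...#.
.....#
...#.#
...###
...###
......
t=7: .....#
#...#.
#....#
#..#.#
#.#...
...#.#
.....#
t=8: #...##
#...#.
.#....
....#.
####..
#...##
#....#
t=9: .#..#.
##..#.
.....#
#..#..
####..
..###.
.#....
t=10: .##..#
##..#.
.#..##
#..###
#....#
#...#.
.#..#.
t=11: ..####
...##.
.##...
.#.#..
.#.#..
##..#.
.####.
t=12: .#...#
.#...#
.#..#.
##.#..
.#.##.
#...##
......
t=13: ......
.##.##
.#..##
##.#.#
.#.#..
#..###
....#.
t=14: ...###
.#####
......
.#.#.#
.#.#..
#.##.#
...##.

19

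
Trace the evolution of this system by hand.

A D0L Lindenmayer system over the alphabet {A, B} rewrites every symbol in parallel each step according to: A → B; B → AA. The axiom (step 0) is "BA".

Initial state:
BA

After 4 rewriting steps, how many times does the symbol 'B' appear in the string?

4

step 0: BA
step 1: AAB
step 2: BBAA
step 3: AAAABB
step 4: BBBBAAAA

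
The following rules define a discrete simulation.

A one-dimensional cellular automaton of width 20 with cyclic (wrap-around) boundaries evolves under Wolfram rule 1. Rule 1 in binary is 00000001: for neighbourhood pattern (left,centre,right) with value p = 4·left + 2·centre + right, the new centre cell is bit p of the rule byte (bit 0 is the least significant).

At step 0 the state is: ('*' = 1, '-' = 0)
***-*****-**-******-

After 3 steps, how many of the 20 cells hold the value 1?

0) ***-*****-**-******-
1) --------------------
2) ********************
3) --------------------

0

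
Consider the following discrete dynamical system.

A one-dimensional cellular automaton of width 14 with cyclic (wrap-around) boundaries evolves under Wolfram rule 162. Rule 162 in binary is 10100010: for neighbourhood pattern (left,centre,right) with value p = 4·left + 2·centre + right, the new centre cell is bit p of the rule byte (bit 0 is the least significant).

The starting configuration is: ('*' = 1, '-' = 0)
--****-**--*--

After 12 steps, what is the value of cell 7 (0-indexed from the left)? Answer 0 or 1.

0

k=0  --****-**--*--
k=1  -*-**-*---*---
k=2  *-*--*---*----
k=3  -*--*---*----*
k=4  *--*---*----*-
k=5  --*---*----*-*
k=6  -*---*----*-*-
k=7  *---*----*-*--
k=8  ---*----*-*--*
k=9  --*----*-*--*-
k=10  -*----*-*--*--
k=11  *----*-*--*---
k=12  ----*-*--*---*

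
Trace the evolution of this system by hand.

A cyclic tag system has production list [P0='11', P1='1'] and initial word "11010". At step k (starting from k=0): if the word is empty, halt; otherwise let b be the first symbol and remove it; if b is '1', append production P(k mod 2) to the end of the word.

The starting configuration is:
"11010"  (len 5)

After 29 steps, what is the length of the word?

16

0) "11010"  (len 5)
1) "101011"  (len 6)
2) "010111"  (len 6)
3) "10111"  (len 5)
4) "01111"  (len 5)
5) "1111"  (len 4)
6) "1111"  (len 4)
7) "11111"  (len 5)
8) "11111"  (len 5)
9) "111111"  (len 6)
10) "111111"  (len 6)
11) "1111111"  (len 7)
12) "1111111"  (len 7)
13) "11111111"  (len 8)
14) "11111111"  (len 8)
15) "111111111"  (len 9)
16) "111111111"  (len 9)
17) "1111111111"  (len 10)
18) "1111111111"  (len 10)
19) "11111111111"  (len 11)
20) "11111111111"  (len 11)
21) "111111111111"  (len 12)
22) "111111111111"  (len 12)
23) "1111111111111"  (len 13)
24) "1111111111111"  (len 13)
25) "11111111111111"  (len 14)
26) "11111111111111"  (len 14)
27) "111111111111111"  (len 15)
28) "111111111111111"  (len 15)
29) "1111111111111111"  (len 16)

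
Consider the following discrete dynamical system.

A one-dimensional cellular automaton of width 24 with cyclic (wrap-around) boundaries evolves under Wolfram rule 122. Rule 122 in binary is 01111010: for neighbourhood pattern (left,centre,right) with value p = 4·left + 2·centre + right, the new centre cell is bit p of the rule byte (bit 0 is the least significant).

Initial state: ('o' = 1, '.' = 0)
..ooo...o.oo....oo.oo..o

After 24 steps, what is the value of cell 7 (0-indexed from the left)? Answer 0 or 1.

t=0: ..ooo...o.oo....oo.oo..o
t=1: ooo.oo.o.oooo..oooooooo.
t=2: o.ooooo.oo..oooo......oo
t=3: ooo...ooooooo..oo....oo.
t=4: o.oo.oo.....oooooo..oooo
t=5: oooooooo...oo....oooo...
t=6: o......oo.oooo..oo..oo.o
t=7: oo....ooooo..ooooooooooo
t=8: .oo..oo...oooo..........
t=9: oooooooo.oo..oo.........
t=10: o......ooooooooo.......o
t=11: oo....oo.......oo.....oo
t=12: .oo..oooo.....oooo...oo.
t=13: oooooo..oo...oo..oo.oooo
t=14: .....oooooo.ooooooooo...
t=15: ....oo....ooo.......oo..
t=16: ...oooo..oo.oo.....oooo.
t=17: ..oo..ooooooooo...oo..oo
t=18: ooooooo.......oo.ooooooo
t=19: ......oo.....ooooo......
t=20: .....oooo...oo...oo.....
t=21: ....oo..oo.oooo.oooo....
t=22: ...ooooooooo..ooo..oo...
t=23: ..oo.......oooo.oooooo..
t=24: .oooo.....oo..ooo....oo.

0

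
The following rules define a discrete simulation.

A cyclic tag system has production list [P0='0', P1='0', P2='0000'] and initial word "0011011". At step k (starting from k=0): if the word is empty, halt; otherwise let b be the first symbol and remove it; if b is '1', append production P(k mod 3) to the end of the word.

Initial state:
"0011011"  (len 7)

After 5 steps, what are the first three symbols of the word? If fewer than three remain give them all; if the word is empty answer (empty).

110

gen 0: "0011011"  (len 7)
gen 1: "011011"  (len 6)
gen 2: "11011"  (len 5)
gen 3: "10110000"  (len 8)
gen 4: "01100000"  (len 8)
gen 5: "1100000"  (len 7)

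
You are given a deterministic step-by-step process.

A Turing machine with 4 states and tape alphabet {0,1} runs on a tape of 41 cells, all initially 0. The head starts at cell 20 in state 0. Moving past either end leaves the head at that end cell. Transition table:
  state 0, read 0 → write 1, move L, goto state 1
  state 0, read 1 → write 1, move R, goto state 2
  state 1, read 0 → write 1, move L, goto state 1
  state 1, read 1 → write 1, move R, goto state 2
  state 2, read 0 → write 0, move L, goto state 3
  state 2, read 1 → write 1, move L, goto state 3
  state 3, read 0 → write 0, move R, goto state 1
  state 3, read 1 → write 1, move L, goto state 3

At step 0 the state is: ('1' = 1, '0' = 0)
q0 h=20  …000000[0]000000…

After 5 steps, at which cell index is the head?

15

step 0: q0 h=20  …000000[0]000000…
step 1: q1 h=19  …000000[0]100000…
step 2: q1 h=18  …000000[0]110000…
step 3: q1 h=17  …000000[0]111000…
step 4: q1 h=16  …000000[0]111100…
step 5: q1 h=15  …000000[0]111110…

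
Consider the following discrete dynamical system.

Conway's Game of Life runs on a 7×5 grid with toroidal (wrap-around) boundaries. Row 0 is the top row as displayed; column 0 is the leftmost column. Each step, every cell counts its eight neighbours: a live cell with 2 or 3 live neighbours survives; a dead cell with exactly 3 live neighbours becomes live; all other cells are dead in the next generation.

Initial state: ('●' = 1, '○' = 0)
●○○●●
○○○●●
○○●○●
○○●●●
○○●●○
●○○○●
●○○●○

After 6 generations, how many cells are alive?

4

[0] ●○○●●
○○○●●
○○●○●
○○●●●
○○●●○
●○○○●
●○○●○
[1] ●○●○○
○○●○○
●○●○○
○●○○●
●●●○○
●●●○○
○●○●○
[2] ○○●●○
○○●●○
●○●●○
○○○●●
○○○●●
○○○●●
○○○●●
[3] ○○○○○
○○○○○
○●○○○
●○○○○
●○●○○
●○●○○
○○○○○
[4] ○○○○○
○○○○○
○○○○○
●○○○○
●○○○●
○○○○○
○○○○○
[5] ○○○○○
○○○○○
○○○○○
●○○○●
●○○○●
○○○○○
○○○○○
[6] ○○○○○
○○○○○
○○○○○
●○○○●
●○○○●
○○○○○
○○○○○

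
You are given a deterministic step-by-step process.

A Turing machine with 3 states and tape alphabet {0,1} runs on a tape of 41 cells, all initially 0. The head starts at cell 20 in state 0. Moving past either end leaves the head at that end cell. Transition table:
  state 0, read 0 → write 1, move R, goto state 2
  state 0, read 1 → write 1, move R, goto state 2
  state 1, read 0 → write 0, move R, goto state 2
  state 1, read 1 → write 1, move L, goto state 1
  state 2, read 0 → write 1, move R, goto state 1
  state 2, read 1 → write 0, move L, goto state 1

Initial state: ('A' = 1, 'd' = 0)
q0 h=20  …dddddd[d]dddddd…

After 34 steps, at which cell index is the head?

40

k=0  q0 h=20  …dddddd[d]dddddd…
k=1  q2 h=21  …dddddA[d]dddddd…
k=2  q1 h=22  …ddddAA[d]dddddd…
k=3  q2 h=23  …dddAAd[d]dddddd…
k=4  q1 h=24  …ddAAdA[d]dddddd…
k=5  q2 h=25  …dAAdAd[d]dddddd…
k=6  q1 h=26  …AAdAdA[d]dddddd…
k=7  q2 h=27  …AdAdAd[d]dddddd…
k=8  q1 h=28  …dAdAdA[d]dddddd…
k=9  q2 h=29  …AdAdAd[d]dddddd…
k=10  q1 h=30  …dAdAdA[d]dddddd…
k=11  q2 h=31  …AdAdAd[d]dddddd…
k=12  q1 h=32  …dAdAdA[d]dddddd…
k=13  q2 h=33  …AdAdAd[d]dddddd…
k=14  q1 h=34  …dAdAdA[d]dddddd|
k=15  q2 h=35  …AdAdAd[d]ddddd|
k=16  q1 h=36  …dAdAdA[d]dddd|
k=17  q2 h=37  …AdAdAd[d]ddd|
k=18  q1 h=38  …dAdAdA[d]dd|
k=19  q2 h=39  …AdAdAd[d]d|
k=20  q1 h=40  …dAdAdA[d]|
k=21  q2 h=40  …dAdAdA[d]|
k=22  q1 h=40  …dAdAdA[A]|
k=23  q1 h=39  …AdAdAd[A]A|
k=24  q1 h=38  …dAdAdA[d]AA|
k=25  q2 h=39  …AdAdAd[A]A|
k=26  q1 h=38  …dAdAdA[d]dA|
k=27  q2 h=39  …AdAdAd[d]A|
k=28  q1 h=40  …dAdAdA[A]|
k=29  q1 h=39  …AdAdAd[A]A|
k=30  q1 h=38  …dAdAdA[d]AA|
k=31  q2 h=39  …AdAdAd[A]A|
k=32  q1 h=38  …dAdAdA[d]dA|
k=33  q2 h=39  …AdAdAd[d]A|
k=34  q1 h=40  …dAdAdA[A]|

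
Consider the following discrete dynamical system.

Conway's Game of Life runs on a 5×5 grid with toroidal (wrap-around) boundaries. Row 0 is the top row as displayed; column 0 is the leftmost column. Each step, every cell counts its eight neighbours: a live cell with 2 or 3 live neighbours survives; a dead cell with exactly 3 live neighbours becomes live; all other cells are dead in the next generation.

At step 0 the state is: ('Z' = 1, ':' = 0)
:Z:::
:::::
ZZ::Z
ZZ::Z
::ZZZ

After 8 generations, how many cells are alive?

5

[0] :Z:::
:::::
ZZ::Z
ZZ::Z
::ZZZ
[1] ::ZZ:
:Z:::
:Z::Z
:::::
::ZZZ
[2] :Z::Z
ZZ:Z:
Z::::
Z:Z:Z
::Z:Z
[3] :Z::Z
:ZZ::
::ZZ:
Z:::Z
::Z:Z
[4] :Z:::
ZZ:::
Z:ZZZ
ZZZ:Z
:Z::Z
[5] :ZZ::
:::Z:
:::::
:::::
:::ZZ
[6] ::Z:Z
::Z::
:::::
:::::
::ZZ:
[7] :ZZ::
:::Z:
:::::
:::::
::ZZ:
[8] :Z:::
::Z::
:::::
:::::
:ZZZ:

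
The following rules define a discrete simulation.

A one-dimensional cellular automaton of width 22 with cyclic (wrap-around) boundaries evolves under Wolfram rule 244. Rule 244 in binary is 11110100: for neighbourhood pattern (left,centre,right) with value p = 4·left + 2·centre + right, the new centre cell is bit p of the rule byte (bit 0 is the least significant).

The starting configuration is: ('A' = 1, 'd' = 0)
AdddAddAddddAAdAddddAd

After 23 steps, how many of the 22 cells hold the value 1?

k=0  AdddAddAddddAAdAddddAd
k=1  AAddAAdAAddddAAAAdddAA
k=2  AAAddAAdAAddddAAAAdddA
k=3  AAAAddAAdAAddddAAAAddd
k=4  dAAAAddAAdAAddddAAAAdd
k=5  ddAAAAddAAdAAddddAAAAd
k=6  dddAAAAddAAdAAddddAAAA
k=7  AdddAAAAddAAdAAddddAAA
k=8  AAdddAAAAddAAdAAddddAA
k=9  AAAdddAAAAddAAdAAddddA
k=10  AAAAdddAAAAddAAdAAdddd
k=11  dAAAAdddAAAAddAAdAAddd
k=12  ddAAAAdddAAAAddAAdAAdd
k=13  dddAAAAdddAAAAddAAdAAd
k=14  ddddAAAAdddAAAAddAAdAA
k=15  AddddAAAAdddAAAAddAAdA
k=16  AAddddAAAAdddAAAAddAAd
k=17  dAAddddAAAAdddAAAAddAA
k=18  AdAAddddAAAAdddAAAAddA
k=19  AAdAAddddAAAAdddAAAAdd
k=20  dAAdAAddddAAAAdddAAAAd
k=21  ddAAdAAddddAAAAdddAAAA
k=22  AddAAdAAddddAAAAdddAAA
k=23  AAddAAdAAddddAAAAdddAA

12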